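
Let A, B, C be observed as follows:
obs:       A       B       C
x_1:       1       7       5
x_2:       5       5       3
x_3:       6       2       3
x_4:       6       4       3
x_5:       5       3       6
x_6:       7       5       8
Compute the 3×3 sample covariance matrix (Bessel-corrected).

Step 1 — column means:
  mean(A) = (1 + 5 + 6 + 6 + 5 + 7) / 6 = 30/6 = 5
  mean(B) = (7 + 5 + 2 + 4 + 3 + 5) / 6 = 26/6 = 4.3333
  mean(C) = (5 + 3 + 3 + 3 + 6 + 8) / 6 = 28/6 = 4.6667

Step 2 — sample covariance S[i,j] = (1/(n-1)) · Σ_k (x_{k,i} - mean_i) · (x_{k,j} - mean_j), with n-1 = 5.
  S[A,A] = ((-4)·(-4) + (0)·(0) + (1)·(1) + (1)·(1) + (0)·(0) + (2)·(2)) / 5 = 22/5 = 4.4
  S[A,B] = ((-4)·(2.6667) + (0)·(0.6667) + (1)·(-2.3333) + (1)·(-0.3333) + (0)·(-1.3333) + (2)·(0.6667)) / 5 = -12/5 = -2.4
  S[A,C] = ((-4)·(0.3333) + (0)·(-1.6667) + (1)·(-1.6667) + (1)·(-1.6667) + (0)·(1.3333) + (2)·(3.3333)) / 5 = 2/5 = 0.4
  S[B,B] = ((2.6667)·(2.6667) + (0.6667)·(0.6667) + (-2.3333)·(-2.3333) + (-0.3333)·(-0.3333) + (-1.3333)·(-1.3333) + (0.6667)·(0.6667)) / 5 = 15.3333/5 = 3.0667
  S[B,C] = ((2.6667)·(0.3333) + (0.6667)·(-1.6667) + (-2.3333)·(-1.6667) + (-0.3333)·(-1.6667) + (-1.3333)·(1.3333) + (0.6667)·(3.3333)) / 5 = 4.6667/5 = 0.9333
  S[C,C] = ((0.3333)·(0.3333) + (-1.6667)·(-1.6667) + (-1.6667)·(-1.6667) + (-1.6667)·(-1.6667) + (1.3333)·(1.3333) + (3.3333)·(3.3333)) / 5 = 21.3333/5 = 4.2667

S is symmetric (S[j,i] = S[i,j]). Assembling:

S = [[4.4, -2.4, 0.4],
 [-2.4, 3.0667, 0.9333],
 [0.4, 0.9333, 4.2667]]


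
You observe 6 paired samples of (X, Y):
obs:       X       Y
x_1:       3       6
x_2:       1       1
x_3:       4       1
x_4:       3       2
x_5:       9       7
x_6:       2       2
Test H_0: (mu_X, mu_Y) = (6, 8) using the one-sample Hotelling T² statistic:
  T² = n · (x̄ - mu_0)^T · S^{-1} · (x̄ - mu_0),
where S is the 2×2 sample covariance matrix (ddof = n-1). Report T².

Step 1 — sample mean vector:
  mean(X) = (3 + 1 + 4 + 3 + 9 + 2) / 6 = 22/6 = 3.6667
  mean(Y) = (6 + 1 + 1 + 2 + 7 + 2) / 6 = 19/6 = 3.1667
  x̄ = (3.6667, 3.1667),  deviation x̄ - mu_0 = (3.6667, 3.1667) - (6, 8) = (-2.3333, -4.8333).

Step 2 — sample covariance matrix, S[i,j] = (1/(n-1)) · Σ_k (x_{k,i} - mean_i) · (x_{k,j} - mean_j), divisor n-1 = 5:
  S[X,X] = ((-0.6667)·(-0.6667) + (-2.6667)·(-2.6667) + (0.3333)·(0.3333) + (-0.6667)·(-0.6667) + (5.3333)·(5.3333) + (-1.6667)·(-1.6667)) / 5 = 39.3333/5 = 7.8667
  S[X,Y] = ((-0.6667)·(2.8333) + (-2.6667)·(-2.1667) + (0.3333)·(-2.1667) + (-0.6667)·(-1.1667) + (5.3333)·(3.8333) + (-1.6667)·(-1.1667)) / 5 = 26.3333/5 = 5.2667
  S[Y,Y] = ((2.8333)·(2.8333) + (-2.1667)·(-2.1667) + (-2.1667)·(-2.1667) + (-1.1667)·(-1.1667) + (3.8333)·(3.8333) + (-1.1667)·(-1.1667)) / 5 = 34.8333/5 = 6.9667
  S = [[7.8667, 5.2667],
 [5.2667, 6.9667]].

Step 3 — invert S. det(S) = 7.8667·6.9667 - (5.2667)² = 27.0667.
  S^{-1} = (1/det) · [[d, -b], [-b, a]] = [[0.2574, -0.1946],
 [-0.1946, 0.2906]].

Step 4 — quadratic form (x̄ - mu_0)^T · S^{-1} · (x̄ - mu_0):
  S^{-1} · (x̄ - mu_0) = (0.3399, -0.9507),
  (x̄ - mu_0)^T · [...] = (-2.3333)·(0.3399) + (-4.8333)·(-0.9507) = 3.8021.

Step 5 — scale by n: T² = 6 · 3.8021 = 22.8128.

T² ≈ 22.8128


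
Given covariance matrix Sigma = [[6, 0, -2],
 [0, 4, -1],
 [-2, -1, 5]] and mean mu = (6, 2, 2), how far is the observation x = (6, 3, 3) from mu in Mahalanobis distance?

Step 1 — centre the observation: (x - mu) = (0, 1, 1).

Step 2 — invert Sigma (cofactor / det for 3×3, or solve directly):
  Sigma^{-1} = [[0.1939, 0.0204, 0.0816],
 [0.0204, 0.2653, 0.0612],
 [0.0816, 0.0612, 0.2449]].

Step 3 — form the quadratic (x - mu)^T · Sigma^{-1} · (x - mu):
  Sigma^{-1} · (x - mu) = (0.102, 0.3265, 0.3061).
  (x - mu)^T · [Sigma^{-1} · (x - mu)] = (0)·(0.102) + (1)·(0.3265) + (1)·(0.3061) = 0.6327.

Step 4 — take square root: d = √(0.6327) ≈ 0.7954.

d(x, mu) = √(0.6327) ≈ 0.7954


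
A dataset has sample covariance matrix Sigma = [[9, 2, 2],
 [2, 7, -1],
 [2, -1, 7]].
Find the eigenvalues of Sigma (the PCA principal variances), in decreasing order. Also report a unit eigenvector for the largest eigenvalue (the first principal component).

Step 1 — characteristic polynomial p(λ) = det(λI - Sigma) = λ³ - tr·λ² + c_1·λ - det, where tr = trace, c_1 = sum of the principal 2×2 minors, det = det(Sigma):
  tr = 9 + 7 + 7 = 23,
  c_1 = (9·7 - (2)²) + (9·7 - (2)²) + (7·7 - (-1)²) = 59 + 59 + 48 = 166,
  det = 9·(7·7 - (-1)²) - (2)·((2)·7 - (-1)·(2)) + (2)·((2)·(-1) - 7·(2)) = 9·(48) - (2)·(16) + (2)·(-16) = 368.
  So p(λ) = λ³ - 23λ² + 166λ - 368.
Step 2 — look for an integer root (rational root theorem: any rational root is an integer divisor of 368). Testing λ = 8:
  p(8) = 512 - 1472 + 1328 - 368 = 0  ✓
  Dividing out (λ - 8): p(λ) = (λ - 8)(λ² - 15λ + 46).
Step 3 — remaining eigenvalues from the quadratic λ² - 15λ + 46 = 0:
  Δ = 15² - 4·46 = 225 - 184 = 41,  λ = (15 ± √41)/2 = (15 ± 6.4031)/2 ≈ 10.7016 or 4.2984.
  Sorted: λ_1 = 10.7016,  λ_2 = 8,  λ_3 = 4.2984  (check: sum = 23 = tr ✓).

Step 4 — unit eigenvector for λ_1 ≈ 10.7016: v spans the null space of (Sigma - λ_1 I), whose rows are
  r_1 = (-1.7016, 2, 2),  r_2 = (2, -3.7016, -1),  r_3 = (2, -1, -3.7016).
  v is orthogonal to every row, so take v ∝ r_1 × r_2 = ((2)·(-1) - (2)·(-3.7016), (2)·(2) - (-1.7016)·(-1), (-1.7016)·(-3.7016) - (2)·(2)) ≈ (5.4031, 2.2984, 2.2984).
  Let u = (5.4031, 2.2984, 2.2984).
  ||u|| = √((5.4031)² + (2.2984)² + (2.2984)²) = √(39.7594) ≈ 6.3055,  v_1 = u/||u|| ≈ (0.8569, 0.3645, 0.3645) (||v_1|| = 1).

λ_1 = 10.7016,  λ_2 = 8,  λ_3 = 4.2984;  v_1 ≈ (0.8569, 0.3645, 0.3645)


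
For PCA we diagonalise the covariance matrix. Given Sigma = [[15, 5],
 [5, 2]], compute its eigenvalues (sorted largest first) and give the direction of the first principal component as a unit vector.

Step 1 — characteristic polynomial of 2×2 Sigma:
  det(Sigma - λI) = λ² - trace · λ + det = 0.
  trace = 15 + 2 = 17, det = 15·2 - (5)² = 5.
Step 2 — discriminant:
  Δ = trace² - 4·det = 289 - 20 = 269.
Step 3 — eigenvalues:
  λ = (trace ± √Δ)/2 = (17 ± 16.4012)/2,
  λ_1 = 16.7006,  λ_2 = 0.2994.

Step 4 — unit eigenvector for λ_1: solve (Sigma - λ_1 I)v = 0. First row:
  (15 - 16.7006)·v_x + (5)·v_y = 0, i.e. (-1.7006)·v_x + (5)·v_y = 0,
  so v ∝ (b, λ_1 - a) = (5, 1.7006) = u.
  ||u|| = √((5)² + (1.7006)²) = √(27.8921) ≈ 5.2813,
  v_1 = u/||u|| ≈ (0.9467, 0.322) (||v_1|| = 1).

λ_1 = 16.7006,  λ_2 = 0.2994;  v_1 ≈ (0.9467, 0.322)


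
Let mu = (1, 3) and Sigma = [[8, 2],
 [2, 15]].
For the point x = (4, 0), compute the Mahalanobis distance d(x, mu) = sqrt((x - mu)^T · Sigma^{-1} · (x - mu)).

Step 1 — centre the observation: (x - mu) = (3, -3).

Step 2 — invert Sigma. det(Sigma) = 8·15 - (2)² = 116.
  Sigma^{-1} = (1/det) · [[d, -b], [-b, a]] = [[0.1293, -0.0172],
 [-0.0172, 0.069]].

Step 3 — form the quadratic (x - mu)^T · Sigma^{-1} · (x - mu):
  Sigma^{-1} · (x - mu) = (0.4397, -0.2586).
  (x - mu)^T · [Sigma^{-1} · (x - mu)] = (3)·(0.4397) + (-3)·(-0.2586) = 2.0948.

Step 4 — take square root: d = √(2.0948) ≈ 1.4474.

d(x, mu) = √(2.0948) ≈ 1.4474


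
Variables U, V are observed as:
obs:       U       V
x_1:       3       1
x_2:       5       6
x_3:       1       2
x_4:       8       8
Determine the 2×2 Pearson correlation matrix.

Step 1 — column means:
  mean(U) = (3 + 5 + 1 + 8) / 4 = 17/4 = 4.25
  mean(V) = (1 + 6 + 2 + 8) / 4 = 17/4 = 4.25

Step 2 — sample variances and covariances s[i,j] = (1/(n-1)) · Σ_k (x_{k,i} - mean_i) · (x_{k,j} - mean_j), with n-1 = 3:
  s[U,U] = ((-1.25)·(-1.25) + (0.75)·(0.75) + (-3.25)·(-3.25) + (3.75)·(3.75)) / 3 = 26.75/3 = 8.9167
  s[U,V] = ((-1.25)·(-3.25) + (0.75)·(1.75) + (-3.25)·(-2.25) + (3.75)·(3.75)) / 3 = 26.75/3 = 8.9167
  s[V,V] = ((-3.25)·(-3.25) + (1.75)·(1.75) + (-2.25)·(-2.25) + (3.75)·(3.75)) / 3 = 32.75/3 = 10.9167
  Sample standard deviations s_i = √(s[i,i]):
  s(U) = √(8.9167) = 2.9861
  s(V) = √(10.9167) = 3.304

Step 3 — r_{ij} = s_{ij} / (s_i · s_j):
  r[U,U] = 1 (diagonal).
  r[U,V] = 8.9167 / (2.9861 · 3.304) = 8.9167 / 9.8661 = 0.9038
  r[V,V] = 1 (diagonal).

R is symmetric with unit diagonal. Assembling:

R = [[1, 0.9038],
 [0.9038, 1]]


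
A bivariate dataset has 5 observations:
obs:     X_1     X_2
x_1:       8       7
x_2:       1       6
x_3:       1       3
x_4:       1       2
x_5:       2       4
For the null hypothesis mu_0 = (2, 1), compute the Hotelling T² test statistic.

Step 1 — sample mean vector:
  mean(X_1) = (8 + 1 + 1 + 1 + 2) / 5 = 13/5 = 2.6
  mean(X_2) = (7 + 6 + 3 + 2 + 4) / 5 = 22/5 = 4.4
  x̄ = (2.6, 4.4),  deviation x̄ - mu_0 = (2.6, 4.4) - (2, 1) = (0.6, 3.4).

Step 2 — sample covariance matrix, S[i,j] = (1/(n-1)) · Σ_k (x_{k,i} - mean_i) · (x_{k,j} - mean_j), divisor n-1 = 4:
  S[X_1,X_1] = ((5.4)·(5.4) + (-1.6)·(-1.6) + (-1.6)·(-1.6) + (-1.6)·(-1.6) + (-0.6)·(-0.6)) / 4 = 37.2/4 = 9.3
  S[X_1,X_2] = ((5.4)·(2.6) + (-1.6)·(1.6) + (-1.6)·(-1.4) + (-1.6)·(-2.4) + (-0.6)·(-0.4)) / 4 = 17.8/4 = 4.45
  S[X_2,X_2] = ((2.6)·(2.6) + (1.6)·(1.6) + (-1.4)·(-1.4) + (-2.4)·(-2.4) + (-0.4)·(-0.4)) / 4 = 17.2/4 = 4.3
  S = [[9.3, 4.45],
 [4.45, 4.3]].

Step 3 — invert S. det(S) = 9.3·4.3 - (4.45)² = 20.1875.
  S^{-1} = (1/det) · [[d, -b], [-b, a]] = [[0.213, -0.2204],
 [-0.2204, 0.4607]].

Step 4 — quadratic form (x̄ - mu_0)^T · S^{-1} · (x̄ - mu_0):
  S^{-1} · (x̄ - mu_0) = (-0.6217, 1.4341),
  (x̄ - mu_0)^T · [...] = (0.6)·(-0.6217) + (3.4)·(1.4341) = 4.5028.

Step 5 — scale by n: T² = 5 · 4.5028 = 22.5139.

T² ≈ 22.5139


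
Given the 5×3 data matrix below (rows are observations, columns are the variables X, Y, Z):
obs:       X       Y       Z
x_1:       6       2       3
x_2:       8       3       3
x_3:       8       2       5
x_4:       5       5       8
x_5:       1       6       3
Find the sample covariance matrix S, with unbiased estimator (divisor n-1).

Step 1 — column means:
  mean(X) = (6 + 8 + 8 + 5 + 1) / 5 = 28/5 = 5.6
  mean(Y) = (2 + 3 + 2 + 5 + 6) / 5 = 18/5 = 3.6
  mean(Z) = (3 + 3 + 5 + 8 + 3) / 5 = 22/5 = 4.4

Step 2 — sample covariance S[i,j] = (1/(n-1)) · Σ_k (x_{k,i} - mean_i) · (x_{k,j} - mean_j), with n-1 = 4.
  S[X,X] = ((0.4)·(0.4) + (2.4)·(2.4) + (2.4)·(2.4) + (-0.6)·(-0.6) + (-4.6)·(-4.6)) / 4 = 33.2/4 = 8.3
  S[X,Y] = ((0.4)·(-1.6) + (2.4)·(-0.6) + (2.4)·(-1.6) + (-0.6)·(1.4) + (-4.6)·(2.4)) / 4 = -17.8/4 = -4.45
  S[X,Z] = ((0.4)·(-1.4) + (2.4)·(-1.4) + (2.4)·(0.6) + (-0.6)·(3.6) + (-4.6)·(-1.4)) / 4 = 1.8/4 = 0.45
  S[Y,Y] = ((-1.6)·(-1.6) + (-0.6)·(-0.6) + (-1.6)·(-1.6) + (1.4)·(1.4) + (2.4)·(2.4)) / 4 = 13.2/4 = 3.3
  S[Y,Z] = ((-1.6)·(-1.4) + (-0.6)·(-1.4) + (-1.6)·(0.6) + (1.4)·(3.6) + (2.4)·(-1.4)) / 4 = 3.8/4 = 0.95
  S[Z,Z] = ((-1.4)·(-1.4) + (-1.4)·(-1.4) + (0.6)·(0.6) + (3.6)·(3.6) + (-1.4)·(-1.4)) / 4 = 19.2/4 = 4.8

S is symmetric (S[j,i] = S[i,j]). Assembling:

S = [[8.3, -4.45, 0.45],
 [-4.45, 3.3, 0.95],
 [0.45, 0.95, 4.8]]


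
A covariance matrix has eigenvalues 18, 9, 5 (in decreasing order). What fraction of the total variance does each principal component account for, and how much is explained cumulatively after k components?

Step 1 — total variance = trace(Sigma) = Σ λ_i = 18 + 9 + 5 = 32.

Step 2 — fraction explained by component i = λ_i / Σ λ:
  PC1: 18/32 = 0.5625
  PC2: 9/32 = 0.2812
  PC3: 5/32 = 0.1562

Step 3 — cumulative fraction after k components = (λ_1 + ... + λ_k) / Σ λ:
  k = 1: 18/32 = 0.5625
  k = 2: (18 + 9)/32 = 27/32 = 0.8438
  k = 3: (18 + 9 + 5)/32 = 32/32 = 1

Summary (fraction, with percent):

explained: PC1 0.5625 (56.25%), PC2 0.2812 (28.12%), PC3 0.1562 (15.62%);  cumulative: 0.5625, 0.8438, 1


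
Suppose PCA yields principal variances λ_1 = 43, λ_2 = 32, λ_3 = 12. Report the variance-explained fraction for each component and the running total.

Step 1 — total variance = trace(Sigma) = Σ λ_i = 43 + 32 + 12 = 87.

Step 2 — fraction explained by component i = λ_i / Σ λ:
  PC1: 43/87 = 0.4943
  PC2: 32/87 = 0.3678
  PC3: 12/87 = 0.1379

Step 3 — cumulative fraction after k components = (λ_1 + ... + λ_k) / Σ λ:
  k = 1: 43/87 = 0.4943
  k = 2: (43 + 32)/87 = 75/87 = 0.8621
  k = 3: (43 + 32 + 12)/87 = 87/87 = 1

Summary (fraction, with percent):

explained: PC1 0.4943 (49.43%), PC2 0.3678 (36.78%), PC3 0.1379 (13.79%);  cumulative: 0.4943, 0.8621, 1


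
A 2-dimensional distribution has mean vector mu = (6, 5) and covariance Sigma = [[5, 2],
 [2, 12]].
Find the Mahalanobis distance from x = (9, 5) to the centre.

Step 1 — centre the observation: (x - mu) = (3, 0).

Step 2 — invert Sigma. det(Sigma) = 5·12 - (2)² = 56.
  Sigma^{-1} = (1/det) · [[d, -b], [-b, a]] = [[0.2143, -0.0357],
 [-0.0357, 0.0893]].

Step 3 — form the quadratic (x - mu)^T · Sigma^{-1} · (x - mu):
  Sigma^{-1} · (x - mu) = (0.6429, -0.1071).
  (x - mu)^T · [Sigma^{-1} · (x - mu)] = (3)·(0.6429) + (0)·(-0.1071) = 1.9286.

Step 4 — take square root: d = √(1.9286) ≈ 1.3887.

d(x, mu) = √(1.9286) ≈ 1.3887


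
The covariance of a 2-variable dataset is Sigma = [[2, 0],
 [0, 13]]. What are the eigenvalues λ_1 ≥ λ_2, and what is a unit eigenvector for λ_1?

Step 1 — characteristic polynomial of 2×2 Sigma:
  det(Sigma - λI) = λ² - trace · λ + det = 0.
  trace = 2 + 13 = 15, det = 2·13 - (0)² = 26.
Step 2 — discriminant:
  Δ = trace² - 4·det = 225 - 104 = 121.
Step 3 — eigenvalues:
  λ = (trace ± √Δ)/2 = (15 ± 11)/2,
  λ_1 = 13,  λ_2 = 2.

Step 4 — unit eigenvector for λ_1: Sigma is diagonal, so its eigenvectors are the coordinate axes. λ_1 = 13 is the diagonal entry on the second coordinate axis, hence
  v_1 = (0, 1) (||v_1|| = 1).

λ_1 = 13,  λ_2 = 2;  v_1 ≈ (0, 1)


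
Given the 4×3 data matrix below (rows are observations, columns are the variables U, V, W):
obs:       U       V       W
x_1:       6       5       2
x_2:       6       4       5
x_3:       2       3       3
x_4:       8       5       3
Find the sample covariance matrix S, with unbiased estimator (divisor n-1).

Step 1 — column means:
  mean(U) = (6 + 6 + 2 + 8) / 4 = 22/4 = 5.5
  mean(V) = (5 + 4 + 3 + 5) / 4 = 17/4 = 4.25
  mean(W) = (2 + 5 + 3 + 3) / 4 = 13/4 = 3.25

Step 2 — sample covariance S[i,j] = (1/(n-1)) · Σ_k (x_{k,i} - mean_i) · (x_{k,j} - mean_j), with n-1 = 3.
  S[U,U] = ((0.5)·(0.5) + (0.5)·(0.5) + (-3.5)·(-3.5) + (2.5)·(2.5)) / 3 = 19/3 = 6.3333
  S[U,V] = ((0.5)·(0.75) + (0.5)·(-0.25) + (-3.5)·(-1.25) + (2.5)·(0.75)) / 3 = 6.5/3 = 2.1667
  S[U,W] = ((0.5)·(-1.25) + (0.5)·(1.75) + (-3.5)·(-0.25) + (2.5)·(-0.25)) / 3 = 0.5/3 = 0.1667
  S[V,V] = ((0.75)·(0.75) + (-0.25)·(-0.25) + (-1.25)·(-1.25) + (0.75)·(0.75)) / 3 = 2.75/3 = 0.9167
  S[V,W] = ((0.75)·(-1.25) + (-0.25)·(1.75) + (-1.25)·(-0.25) + (0.75)·(-0.25)) / 3 = -1.25/3 = -0.4167
  S[W,W] = ((-1.25)·(-1.25) + (1.75)·(1.75) + (-0.25)·(-0.25) + (-0.25)·(-0.25)) / 3 = 4.75/3 = 1.5833

S is symmetric (S[j,i] = S[i,j]). Assembling:

S = [[6.3333, 2.1667, 0.1667],
 [2.1667, 0.9167, -0.4167],
 [0.1667, -0.4167, 1.5833]]


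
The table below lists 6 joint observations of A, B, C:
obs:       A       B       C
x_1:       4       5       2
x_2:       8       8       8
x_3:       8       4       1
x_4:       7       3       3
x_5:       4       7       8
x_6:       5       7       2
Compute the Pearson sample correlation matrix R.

Step 1 — column means:
  mean(A) = (4 + 8 + 8 + 7 + 4 + 5) / 6 = 36/6 = 6
  mean(B) = (5 + 8 + 4 + 3 + 7 + 7) / 6 = 34/6 = 5.6667
  mean(C) = (2 + 8 + 1 + 3 + 8 + 2) / 6 = 24/6 = 4

Step 2 — sample variances and covariances s[i,j] = (1/(n-1)) · Σ_k (x_{k,i} - mean_i) · (x_{k,j} - mean_j), with n-1 = 5:
  s[A,A] = ((-2)·(-2) + (2)·(2) + (2)·(2) + (1)·(1) + (-2)·(-2) + (-1)·(-1)) / 5 = 18/5 = 3.6
  s[A,B] = ((-2)·(-0.6667) + (2)·(2.3333) + (2)·(-1.6667) + (1)·(-2.6667) + (-2)·(1.3333) + (-1)·(1.3333)) / 5 = -4/5 = -0.8
  s[A,C] = ((-2)·(-2) + (2)·(4) + (2)·(-3) + (1)·(-1) + (-2)·(4) + (-1)·(-2)) / 5 = -1/5 = -0.2
  s[B,B] = ((-0.6667)·(-0.6667) + (2.3333)·(2.3333) + (-1.6667)·(-1.6667) + (-2.6667)·(-2.6667) + (1.3333)·(1.3333) + (1.3333)·(1.3333)) / 5 = 19.3333/5 = 3.8667
  s[B,C] = ((-0.6667)·(-2) + (2.3333)·(4) + (-1.6667)·(-3) + (-2.6667)·(-1) + (1.3333)·(4) + (1.3333)·(-2)) / 5 = 21/5 = 4.2
  s[C,C] = ((-2)·(-2) + (4)·(4) + (-3)·(-3) + (-1)·(-1) + (4)·(4) + (-2)·(-2)) / 5 = 50/5 = 10
  Sample standard deviations s_i = √(s[i,i]):
  s(A) = √(3.6) = 1.8974
  s(B) = √(3.8667) = 1.9664
  s(C) = √(10) = 3.1623

Step 3 — r_{ij} = s_{ij} / (s_i · s_j):
  r[A,A] = 1 (diagonal).
  r[A,B] = -0.8 / (1.8974 · 1.9664) = -0.8 / 3.731 = -0.2144
  r[A,C] = -0.2 / (1.8974 · 3.1623) = -0.2 / 6 = -0.0333
  r[B,B] = 1 (diagonal).
  r[B,C] = 4.2 / (1.9664 · 3.1623) = 4.2 / 6.2183 = 0.6754
  r[C,C] = 1 (diagonal).

R is symmetric with unit diagonal. Assembling:

R = [[1, -0.2144, -0.0333],
 [-0.2144, 1, 0.6754],
 [-0.0333, 0.6754, 1]]


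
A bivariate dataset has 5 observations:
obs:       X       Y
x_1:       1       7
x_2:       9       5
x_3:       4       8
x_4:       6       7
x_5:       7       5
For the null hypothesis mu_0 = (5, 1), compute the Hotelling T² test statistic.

Step 1 — sample mean vector:
  mean(X) = (1 + 9 + 4 + 6 + 7) / 5 = 27/5 = 5.4
  mean(Y) = (7 + 5 + 8 + 7 + 5) / 5 = 32/5 = 6.4
  x̄ = (5.4, 6.4),  deviation x̄ - mu_0 = (5.4, 6.4) - (5, 1) = (0.4, 5.4).

Step 2 — sample covariance matrix, S[i,j] = (1/(n-1)) · Σ_k (x_{k,i} - mean_i) · (x_{k,j} - mean_j), divisor n-1 = 4:
  S[X,X] = ((-4.4)·(-4.4) + (3.6)·(3.6) + (-1.4)·(-1.4) + (0.6)·(0.6) + (1.6)·(1.6)) / 4 = 37.2/4 = 9.3
  S[X,Y] = ((-4.4)·(0.6) + (3.6)·(-1.4) + (-1.4)·(1.6) + (0.6)·(0.6) + (1.6)·(-1.4)) / 4 = -11.8/4 = -2.95
  S[Y,Y] = ((0.6)·(0.6) + (-1.4)·(-1.4) + (1.6)·(1.6) + (0.6)·(0.6) + (-1.4)·(-1.4)) / 4 = 7.2/4 = 1.8
  S = [[9.3, -2.95],
 [-2.95, 1.8]].

Step 3 — invert S. det(S) = 9.3·1.8 - (-2.95)² = 8.0375.
  S^{-1} = (1/det) · [[d, -b], [-b, a]] = [[0.224, 0.367],
 [0.367, 1.1571]].

Step 4 — quadratic form (x̄ - mu_0)^T · S^{-1} · (x̄ - mu_0):
  S^{-1} · (x̄ - mu_0) = (2.0715, 6.395),
  (x̄ - mu_0)^T · [...] = (0.4)·(2.0715) + (5.4)·(6.395) = 35.3617.

Step 5 — scale by n: T² = 5 · 35.3617 = 176.8087.

T² ≈ 176.8087


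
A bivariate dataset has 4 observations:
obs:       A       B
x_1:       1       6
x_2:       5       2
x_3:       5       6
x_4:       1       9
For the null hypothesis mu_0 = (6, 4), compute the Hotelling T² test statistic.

Step 1 — sample mean vector:
  mean(A) = (1 + 5 + 5 + 1) / 4 = 12/4 = 3
  mean(B) = (6 + 2 + 6 + 9) / 4 = 23/4 = 5.75
  x̄ = (3, 5.75),  deviation x̄ - mu_0 = (3, 5.75) - (6, 4) = (-3, 1.75).

Step 2 — sample covariance matrix, S[i,j] = (1/(n-1)) · Σ_k (x_{k,i} - mean_i) · (x_{k,j} - mean_j), divisor n-1 = 3:
  S[A,A] = ((-2)·(-2) + (2)·(2) + (2)·(2) + (-2)·(-2)) / 3 = 16/3 = 5.3333
  S[A,B] = ((-2)·(0.25) + (2)·(-3.75) + (2)·(0.25) + (-2)·(3.25)) / 3 = -14/3 = -4.6667
  S[B,B] = ((0.25)·(0.25) + (-3.75)·(-3.75) + (0.25)·(0.25) + (3.25)·(3.25)) / 3 = 24.75/3 = 8.25
  S = [[5.3333, -4.6667],
 [-4.6667, 8.25]].

Step 3 — invert S. det(S) = 5.3333·8.25 - (-4.6667)² = 22.2222.
  S^{-1} = (1/det) · [[d, -b], [-b, a]] = [[0.3712, 0.21],
 [0.21, 0.24]].

Step 4 — quadratic form (x̄ - mu_0)^T · S^{-1} · (x̄ - mu_0):
  S^{-1} · (x̄ - mu_0) = (-0.7462, -0.21),
  (x̄ - mu_0)^T · [...] = (-3)·(-0.7462) + (1.75)·(-0.21) = 1.8712.

Step 5 — scale by n: T² = 4 · 1.8712 = 7.485.

T² ≈ 7.485


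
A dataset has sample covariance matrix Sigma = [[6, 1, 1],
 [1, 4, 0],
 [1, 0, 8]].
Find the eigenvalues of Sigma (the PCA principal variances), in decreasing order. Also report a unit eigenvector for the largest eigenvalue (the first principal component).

Step 1 — characteristic polynomial p(λ) = det(λI - Sigma) = λ³ - tr·λ² + c_1·λ - det, where tr = trace, c_1 = sum of the principal 2×2 minors, det = det(Sigma):
  tr = 6 + 4 + 8 = 18,
  c_1 = (6·4 - (1)²) + (6·8 - (1)²) + (4·8 - (0)²) = 23 + 47 + 32 = 102,
  det = 6·(4·8 - (0)²) - (1)·((1)·8 - (0)·(1)) + (1)·((1)·(0) - 4·(1)) = 6·(32) - (1)·(8) + (1)·(-4) = 180.
  So p(λ) = λ³ - 18λ² + 102λ - 180.
Step 2 — look for an integer root (rational root theorem: any rational root is an integer divisor of 180). Testing λ = 6:
  p(6) = 216 - 648 + 612 - 180 = 0  ✓
  Dividing out (λ - 6): p(λ) = (λ - 6)(λ² - 12λ + 30).
Step 3 — remaining eigenvalues from the quadratic λ² - 12λ + 30 = 0:
  Δ = 12² - 4·30 = 144 - 120 = 24,  λ = (12 ± √24)/2 = (12 ± 4.899)/2 ≈ 8.4495 or 3.5505.
  Sorted: λ_1 = 8.4495,  λ_2 = 6,  λ_3 = 3.5505  (check: sum = 18 = tr ✓).

Step 4 — unit eigenvector for λ_1 ≈ 8.4495: v spans the null space of (Sigma - λ_1 I), whose rows are
  r_1 = (-2.4495, 1, 1),  r_2 = (1, -4.4495, 0),  r_3 = (1, 0, -0.4495).
  v is orthogonal to every row, so take v ∝ r_1 × r_2 = ((1)·(0) - (1)·(-4.4495), (1)·(1) - (-2.4495)·(0), (-2.4495)·(-4.4495) - (1)·(1)) ≈ (4.4495, 1, 9.899).
  Let u = (4.4495, 1, 9.899).
  ||u|| = √((4.4495)² + (1)² + (9.899)²) = √(118.7878) ≈ 10.899,  v_1 = u/||u|| ≈ (0.4082, 0.0918, 0.9082) (||v_1|| = 1).

λ_1 = 8.4495,  λ_2 = 6,  λ_3 = 3.5505;  v_1 ≈ (0.4082, 0.0918, 0.9082)


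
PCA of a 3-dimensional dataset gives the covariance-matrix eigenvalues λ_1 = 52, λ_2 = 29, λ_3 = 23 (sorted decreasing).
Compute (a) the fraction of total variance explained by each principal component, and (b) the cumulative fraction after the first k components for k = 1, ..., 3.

Step 1 — total variance = trace(Sigma) = Σ λ_i = 52 + 29 + 23 = 104.

Step 2 — fraction explained by component i = λ_i / Σ λ:
  PC1: 52/104 = 0.5
  PC2: 29/104 = 0.2788
  PC3: 23/104 = 0.2212

Step 3 — cumulative fraction after k components = (λ_1 + ... + λ_k) / Σ λ:
  k = 1: 52/104 = 0.5
  k = 2: (52 + 29)/104 = 81/104 = 0.7788
  k = 3: (52 + 29 + 23)/104 = 104/104 = 1

Summary (fraction, with percent):

explained: PC1 0.5 (50%), PC2 0.2788 (27.88%), PC3 0.2212 (22.12%);  cumulative: 0.5, 0.7788, 1


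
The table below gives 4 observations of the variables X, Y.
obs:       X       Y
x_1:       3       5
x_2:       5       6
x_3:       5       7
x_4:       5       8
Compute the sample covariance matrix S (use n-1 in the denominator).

Step 1 — column means:
  mean(X) = (3 + 5 + 5 + 5) / 4 = 18/4 = 4.5
  mean(Y) = (5 + 6 + 7 + 8) / 4 = 26/4 = 6.5

Step 2 — sample covariance S[i,j] = (1/(n-1)) · Σ_k (x_{k,i} - mean_i) · (x_{k,j} - mean_j), with n-1 = 3.
  S[X,X] = ((-1.5)·(-1.5) + (0.5)·(0.5) + (0.5)·(0.5) + (0.5)·(0.5)) / 3 = 3/3 = 1
  S[X,Y] = ((-1.5)·(-1.5) + (0.5)·(-0.5) + (0.5)·(0.5) + (0.5)·(1.5)) / 3 = 3/3 = 1
  S[Y,Y] = ((-1.5)·(-1.5) + (-0.5)·(-0.5) + (0.5)·(0.5) + (1.5)·(1.5)) / 3 = 5/3 = 1.6667

S is symmetric (S[j,i] = S[i,j]). Assembling:

S = [[1, 1],
 [1, 1.6667]]


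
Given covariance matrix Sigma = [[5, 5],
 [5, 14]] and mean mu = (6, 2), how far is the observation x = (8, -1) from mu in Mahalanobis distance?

Step 1 — centre the observation: (x - mu) = (2, -3).

Step 2 — invert Sigma. det(Sigma) = 5·14 - (5)² = 45.
  Sigma^{-1} = (1/det) · [[d, -b], [-b, a]] = [[0.3111, -0.1111],
 [-0.1111, 0.1111]].

Step 3 — form the quadratic (x - mu)^T · Sigma^{-1} · (x - mu):
  Sigma^{-1} · (x - mu) = (0.9556, -0.5556).
  (x - mu)^T · [Sigma^{-1} · (x - mu)] = (2)·(0.9556) + (-3)·(-0.5556) = 3.5778.

Step 4 — take square root: d = √(3.5778) ≈ 1.8915.

d(x, mu) = √(3.5778) ≈ 1.8915


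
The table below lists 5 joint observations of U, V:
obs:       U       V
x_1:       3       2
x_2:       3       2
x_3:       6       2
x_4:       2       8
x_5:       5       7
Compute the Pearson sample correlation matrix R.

Step 1 — column means:
  mean(U) = (3 + 3 + 6 + 2 + 5) / 5 = 19/5 = 3.8
  mean(V) = (2 + 2 + 2 + 8 + 7) / 5 = 21/5 = 4.2

Step 2 — sample variances and covariances s[i,j] = (1/(n-1)) · Σ_k (x_{k,i} - mean_i) · (x_{k,j} - mean_j), with n-1 = 4:
  s[U,U] = ((-0.8)·(-0.8) + (-0.8)·(-0.8) + (2.2)·(2.2) + (-1.8)·(-1.8) + (1.2)·(1.2)) / 4 = 10.8/4 = 2.7
  s[U,V] = ((-0.8)·(-2.2) + (-0.8)·(-2.2) + (2.2)·(-2.2) + (-1.8)·(3.8) + (1.2)·(2.8)) / 4 = -4.8/4 = -1.2
  s[V,V] = ((-2.2)·(-2.2) + (-2.2)·(-2.2) + (-2.2)·(-2.2) + (3.8)·(3.8) + (2.8)·(2.8)) / 4 = 36.8/4 = 9.2
  Sample standard deviations s_i = √(s[i,i]):
  s(U) = √(2.7) = 1.6432
  s(V) = √(9.2) = 3.0332

Step 3 — r_{ij} = s_{ij} / (s_i · s_j):
  r[U,U] = 1 (diagonal).
  r[U,V] = -1.2 / (1.6432 · 3.0332) = -1.2 / 4.984 = -0.2408
  r[V,V] = 1 (diagonal).

R is symmetric with unit diagonal. Assembling:

R = [[1, -0.2408],
 [-0.2408, 1]]


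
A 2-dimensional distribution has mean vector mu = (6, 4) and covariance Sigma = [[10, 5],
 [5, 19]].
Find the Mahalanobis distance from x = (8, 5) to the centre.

Step 1 — centre the observation: (x - mu) = (2, 1).

Step 2 — invert Sigma. det(Sigma) = 10·19 - (5)² = 165.
  Sigma^{-1} = (1/det) · [[d, -b], [-b, a]] = [[0.1152, -0.0303],
 [-0.0303, 0.0606]].

Step 3 — form the quadratic (x - mu)^T · Sigma^{-1} · (x - mu):
  Sigma^{-1} · (x - mu) = (0.2, 0).
  (x - mu)^T · [Sigma^{-1} · (x - mu)] = (2)·(0.2) + (1)·(0) = 0.4.

Step 4 — take square root: d = √(0.4) ≈ 0.6325.

d(x, mu) = √(0.4) ≈ 0.6325


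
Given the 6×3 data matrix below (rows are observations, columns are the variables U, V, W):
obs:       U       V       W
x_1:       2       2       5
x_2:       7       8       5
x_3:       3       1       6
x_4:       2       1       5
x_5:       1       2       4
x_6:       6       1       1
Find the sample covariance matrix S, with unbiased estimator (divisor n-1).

Step 1 — column means:
  mean(U) = (2 + 7 + 3 + 2 + 1 + 6) / 6 = 21/6 = 3.5
  mean(V) = (2 + 8 + 1 + 1 + 2 + 1) / 6 = 15/6 = 2.5
  mean(W) = (5 + 5 + 6 + 5 + 4 + 1) / 6 = 26/6 = 4.3333

Step 2 — sample covariance S[i,j] = (1/(n-1)) · Σ_k (x_{k,i} - mean_i) · (x_{k,j} - mean_j), with n-1 = 5.
  S[U,U] = ((-1.5)·(-1.5) + (3.5)·(3.5) + (-0.5)·(-0.5) + (-1.5)·(-1.5) + (-2.5)·(-2.5) + (2.5)·(2.5)) / 5 = 29.5/5 = 5.9
  S[U,V] = ((-1.5)·(-0.5) + (3.5)·(5.5) + (-0.5)·(-1.5) + (-1.5)·(-1.5) + (-2.5)·(-0.5) + (2.5)·(-1.5)) / 5 = 20.5/5 = 4.1
  S[U,W] = ((-1.5)·(0.6667) + (3.5)·(0.6667) + (-0.5)·(1.6667) + (-1.5)·(0.6667) + (-2.5)·(-0.3333) + (2.5)·(-3.3333)) / 5 = -8/5 = -1.6
  S[V,V] = ((-0.5)·(-0.5) + (5.5)·(5.5) + (-1.5)·(-1.5) + (-1.5)·(-1.5) + (-0.5)·(-0.5) + (-1.5)·(-1.5)) / 5 = 37.5/5 = 7.5
  S[V,W] = ((-0.5)·(0.6667) + (5.5)·(0.6667) + (-1.5)·(1.6667) + (-1.5)·(0.6667) + (-0.5)·(-0.3333) + (-1.5)·(-3.3333)) / 5 = 5/5 = 1
  S[W,W] = ((0.6667)·(0.6667) + (0.6667)·(0.6667) + (1.6667)·(1.6667) + (0.6667)·(0.6667) + (-0.3333)·(-0.3333) + (-3.3333)·(-3.3333)) / 5 = 15.3333/5 = 3.0667

S is symmetric (S[j,i] = S[i,j]). Assembling:

S = [[5.9, 4.1, -1.6],
 [4.1, 7.5, 1],
 [-1.6, 1, 3.0667]]


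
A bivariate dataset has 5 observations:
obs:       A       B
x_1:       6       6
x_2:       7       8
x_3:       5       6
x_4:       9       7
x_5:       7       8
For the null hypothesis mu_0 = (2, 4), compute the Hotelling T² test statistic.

Step 1 — sample mean vector:
  mean(A) = (6 + 7 + 5 + 9 + 7) / 5 = 34/5 = 6.8
  mean(B) = (6 + 8 + 6 + 7 + 8) / 5 = 35/5 = 7
  x̄ = (6.8, 7),  deviation x̄ - mu_0 = (6.8, 7) - (2, 4) = (4.8, 3).

Step 2 — sample covariance matrix, S[i,j] = (1/(n-1)) · Σ_k (x_{k,i} - mean_i) · (x_{k,j} - mean_j), divisor n-1 = 4:
  S[A,A] = ((-0.8)·(-0.8) + (0.2)·(0.2) + (-1.8)·(-1.8) + (2.2)·(2.2) + (0.2)·(0.2)) / 4 = 8.8/4 = 2.2
  S[A,B] = ((-0.8)·(-1) + (0.2)·(1) + (-1.8)·(-1) + (2.2)·(0) + (0.2)·(1)) / 4 = 3/4 = 0.75
  S[B,B] = ((-1)·(-1) + (1)·(1) + (-1)·(-1) + (0)·(0) + (1)·(1)) / 4 = 4/4 = 1
  S = [[2.2, 0.75],
 [0.75, 1]].

Step 3 — invert S. det(S) = 2.2·1 - (0.75)² = 1.6375.
  S^{-1} = (1/det) · [[d, -b], [-b, a]] = [[0.6107, -0.458],
 [-0.458, 1.3435]].

Step 4 — quadratic form (x̄ - mu_0)^T · S^{-1} · (x̄ - mu_0):
  S^{-1} · (x̄ - mu_0) = (1.5573, 1.8321),
  (x̄ - mu_0)^T · [...] = (4.8)·(1.5573) + (3)·(1.8321) = 12.971.

Step 5 — scale by n: T² = 5 · 12.971 = 64.855.

T² ≈ 64.855


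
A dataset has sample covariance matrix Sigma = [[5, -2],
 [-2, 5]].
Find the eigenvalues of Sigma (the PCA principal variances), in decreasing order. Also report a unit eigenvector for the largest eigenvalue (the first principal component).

Step 1 — characteristic polynomial of 2×2 Sigma:
  det(Sigma - λI) = λ² - trace · λ + det = 0.
  trace = 5 + 5 = 10, det = 5·5 - (-2)² = 21.
Step 2 — discriminant:
  Δ = trace² - 4·det = 100 - 84 = 16.
Step 3 — eigenvalues:
  λ = (trace ± √Δ)/2 = (10 ± 4)/2,
  λ_1 = 7,  λ_2 = 3.

Step 4 — unit eigenvector for λ_1: solve (Sigma - λ_1 I)v = 0. First row:
  (5 - 7)·v_x + (-2)·v_y = 0, i.e. (-2)·v_x + (-2)·v_y = 0,
  so v ∝ (b, λ_1 - a) = (-2, 2); multiply by -1 so the first entry is positive: u = (2, -2).
  ||u|| = √((2)² + (-2)²) = √(8) ≈ 2.8284,
  v_1 = u/||u|| ≈ (0.7071, -0.7071) (||v_1|| = 1).

λ_1 = 7,  λ_2 = 3;  v_1 ≈ (0.7071, -0.7071)


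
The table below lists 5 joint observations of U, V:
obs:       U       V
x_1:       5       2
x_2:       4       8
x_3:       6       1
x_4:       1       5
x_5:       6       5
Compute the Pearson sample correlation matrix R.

Step 1 — column means:
  mean(U) = (5 + 4 + 6 + 1 + 6) / 5 = 22/5 = 4.4
  mean(V) = (2 + 8 + 1 + 5 + 5) / 5 = 21/5 = 4.2

Step 2 — sample variances and covariances s[i,j] = (1/(n-1)) · Σ_k (x_{k,i} - mean_i) · (x_{k,j} - mean_j), with n-1 = 4:
  s[U,U] = ((0.6)·(0.6) + (-0.4)·(-0.4) + (1.6)·(1.6) + (-3.4)·(-3.4) + (1.6)·(1.6)) / 4 = 17.2/4 = 4.3
  s[U,V] = ((0.6)·(-2.2) + (-0.4)·(3.8) + (1.6)·(-3.2) + (-3.4)·(0.8) + (1.6)·(0.8)) / 4 = -9.4/4 = -2.35
  s[V,V] = ((-2.2)·(-2.2) + (3.8)·(3.8) + (-3.2)·(-3.2) + (0.8)·(0.8) + (0.8)·(0.8)) / 4 = 30.8/4 = 7.7
  Sample standard deviations s_i = √(s[i,i]):
  s(U) = √(4.3) = 2.0736
  s(V) = √(7.7) = 2.7749

Step 3 — r_{ij} = s_{ij} / (s_i · s_j):
  r[U,U] = 1 (diagonal).
  r[U,V] = -2.35 / (2.0736 · 2.7749) = -2.35 / 5.7541 = -0.4084
  r[V,V] = 1 (diagonal).

R is symmetric with unit diagonal. Assembling:

R = [[1, -0.4084],
 [-0.4084, 1]]


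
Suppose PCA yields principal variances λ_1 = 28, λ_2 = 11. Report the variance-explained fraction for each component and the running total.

Step 1 — total variance = trace(Sigma) = Σ λ_i = 28 + 11 = 39.

Step 2 — fraction explained by component i = λ_i / Σ λ:
  PC1: 28/39 = 0.7179
  PC2: 11/39 = 0.2821

Step 3 — cumulative fraction after k components = (λ_1 + ... + λ_k) / Σ λ:
  k = 1: 28/39 = 0.7179
  k = 2: (28 + 11)/39 = 39/39 = 1

Summary (fraction, with percent):

explained: PC1 0.7179 (71.79%), PC2 0.2821 (28.21%);  cumulative: 0.7179, 1


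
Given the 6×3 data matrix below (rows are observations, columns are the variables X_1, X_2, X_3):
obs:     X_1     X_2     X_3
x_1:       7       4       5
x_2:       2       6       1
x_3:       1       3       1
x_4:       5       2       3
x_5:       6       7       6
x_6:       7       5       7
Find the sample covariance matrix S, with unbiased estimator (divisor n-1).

Step 1 — column means:
  mean(X_1) = (7 + 2 + 1 + 5 + 6 + 7) / 6 = 28/6 = 4.6667
  mean(X_2) = (4 + 6 + 3 + 2 + 7 + 5) / 6 = 27/6 = 4.5
  mean(X_3) = (5 + 1 + 1 + 3 + 6 + 7) / 6 = 23/6 = 3.8333

Step 2 — sample covariance S[i,j] = (1/(n-1)) · Σ_k (x_{k,i} - mean_i) · (x_{k,j} - mean_j), with n-1 = 5.
  S[X_1,X_1] = ((2.3333)·(2.3333) + (-2.6667)·(-2.6667) + (-3.6667)·(-3.6667) + (0.3333)·(0.3333) + (1.3333)·(1.3333) + (2.3333)·(2.3333)) / 5 = 33.3333/5 = 6.6667
  S[X_1,X_2] = ((2.3333)·(-0.5) + (-2.6667)·(1.5) + (-3.6667)·(-1.5) + (0.3333)·(-2.5) + (1.3333)·(2.5) + (2.3333)·(0.5)) / 5 = 4/5 = 0.8
  S[X_1,X_3] = ((2.3333)·(1.1667) + (-2.6667)·(-2.8333) + (-3.6667)·(-2.8333) + (0.3333)·(-0.8333) + (1.3333)·(2.1667) + (2.3333)·(3.1667)) / 5 = 30.6667/5 = 6.1333
  S[X_2,X_2] = ((-0.5)·(-0.5) + (1.5)·(1.5) + (-1.5)·(-1.5) + (-2.5)·(-2.5) + (2.5)·(2.5) + (0.5)·(0.5)) / 5 = 17.5/5 = 3.5
  S[X_2,X_3] = ((-0.5)·(1.1667) + (1.5)·(-2.8333) + (-1.5)·(-2.8333) + (-2.5)·(-0.8333) + (2.5)·(2.1667) + (0.5)·(3.1667)) / 5 = 8.5/5 = 1.7
  S[X_3,X_3] = ((1.1667)·(1.1667) + (-2.8333)·(-2.8333) + (-2.8333)·(-2.8333) + (-0.8333)·(-0.8333) + (2.1667)·(2.1667) + (3.1667)·(3.1667)) / 5 = 32.8333/5 = 6.5667

S is symmetric (S[j,i] = S[i,j]). Assembling:

S = [[6.6667, 0.8, 6.1333],
 [0.8, 3.5, 1.7],
 [6.1333, 1.7, 6.5667]]


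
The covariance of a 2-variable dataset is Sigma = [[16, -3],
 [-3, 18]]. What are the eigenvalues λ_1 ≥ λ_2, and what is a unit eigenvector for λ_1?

Step 1 — characteristic polynomial of 2×2 Sigma:
  det(Sigma - λI) = λ² - trace · λ + det = 0.
  trace = 16 + 18 = 34, det = 16·18 - (-3)² = 279.
Step 2 — discriminant:
  Δ = trace² - 4·det = 1156 - 1116 = 40.
Step 3 — eigenvalues:
  λ = (trace ± √Δ)/2 = (34 ± 6.3246)/2,
  λ_1 = 20.1623,  λ_2 = 13.8377.

Step 4 — unit eigenvector for λ_1: solve (Sigma - λ_1 I)v = 0. First row:
  (16 - 20.1623)·v_x + (-3)·v_y = 0, i.e. (-4.1623)·v_x + (-3)·v_y = 0,
  so v ∝ (b, λ_1 - a) = (-3, 4.1623); multiply by -1 so the first entry is positive: u = (3, -4.1623).
  ||u|| = √((3)² + (-4.1623)²) = √(26.3246) ≈ 5.1307,
  v_1 = u/||u|| ≈ (0.5847, -0.8112) (||v_1|| = 1).

λ_1 = 20.1623,  λ_2 = 13.8377;  v_1 ≈ (0.5847, -0.8112)


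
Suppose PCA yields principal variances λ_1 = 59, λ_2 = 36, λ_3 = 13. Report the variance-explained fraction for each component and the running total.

Step 1 — total variance = trace(Sigma) = Σ λ_i = 59 + 36 + 13 = 108.

Step 2 — fraction explained by component i = λ_i / Σ λ:
  PC1: 59/108 = 0.5463
  PC2: 36/108 = 0.3333
  PC3: 13/108 = 0.1204

Step 3 — cumulative fraction after k components = (λ_1 + ... + λ_k) / Σ λ:
  k = 1: 59/108 = 0.5463
  k = 2: (59 + 36)/108 = 95/108 = 0.8796
  k = 3: (59 + 36 + 13)/108 = 108/108 = 1

Summary (fraction, with percent):

explained: PC1 0.5463 (54.63%), PC2 0.3333 (33.33%), PC3 0.1204 (12.04%);  cumulative: 0.5463, 0.8796, 1


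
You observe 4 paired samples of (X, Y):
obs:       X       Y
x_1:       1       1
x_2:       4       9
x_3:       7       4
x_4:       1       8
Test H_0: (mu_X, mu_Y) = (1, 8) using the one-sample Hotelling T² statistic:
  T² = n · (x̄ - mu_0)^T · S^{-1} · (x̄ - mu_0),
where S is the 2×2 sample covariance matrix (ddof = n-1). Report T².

Step 1 — sample mean vector:
  mean(X) = (1 + 4 + 7 + 1) / 4 = 13/4 = 3.25
  mean(Y) = (1 + 9 + 4 + 8) / 4 = 22/4 = 5.5
  x̄ = (3.25, 5.5),  deviation x̄ - mu_0 = (3.25, 5.5) - (1, 8) = (2.25, -2.5).

Step 2 — sample covariance matrix, S[i,j] = (1/(n-1)) · Σ_k (x_{k,i} - mean_i) · (x_{k,j} - mean_j), divisor n-1 = 3:
  S[X,X] = ((-2.25)·(-2.25) + (0.75)·(0.75) + (3.75)·(3.75) + (-2.25)·(-2.25)) / 3 = 24.75/3 = 8.25
  S[X,Y] = ((-2.25)·(-4.5) + (0.75)·(3.5) + (3.75)·(-1.5) + (-2.25)·(2.5)) / 3 = 1.5/3 = 0.5
  S[Y,Y] = ((-4.5)·(-4.5) + (3.5)·(3.5) + (-1.5)·(-1.5) + (2.5)·(2.5)) / 3 = 41/3 = 13.6667
  S = [[8.25, 0.5],
 [0.5, 13.6667]].

Step 3 — invert S. det(S) = 8.25·13.6667 - (0.5)² = 112.5.
  S^{-1} = (1/det) · [[d, -b], [-b, a]] = [[0.1215, -0.0044],
 [-0.0044, 0.0733]].

Step 4 — quadratic form (x̄ - mu_0)^T · S^{-1} · (x̄ - mu_0):
  S^{-1} · (x̄ - mu_0) = (0.2844, -0.1933),
  (x̄ - mu_0)^T · [...] = (2.25)·(0.2844) + (-2.5)·(-0.1933) = 1.1233.

Step 5 — scale by n: T² = 4 · 1.1233 = 4.4933.

T² ≈ 4.4933


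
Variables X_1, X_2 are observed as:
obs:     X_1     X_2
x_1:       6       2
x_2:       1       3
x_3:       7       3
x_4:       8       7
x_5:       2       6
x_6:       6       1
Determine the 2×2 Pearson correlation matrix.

Step 1 — column means:
  mean(X_1) = (6 + 1 + 7 + 8 + 2 + 6) / 6 = 30/6 = 5
  mean(X_2) = (2 + 3 + 3 + 7 + 6 + 1) / 6 = 22/6 = 3.6667

Step 2 — sample variances and covariances s[i,j] = (1/(n-1)) · Σ_k (x_{k,i} - mean_i) · (x_{k,j} - mean_j), with n-1 = 5:
  s[X_1,X_1] = ((1)·(1) + (-4)·(-4) + (2)·(2) + (3)·(3) + (-3)·(-3) + (1)·(1)) / 5 = 40/5 = 8
  s[X_1,X_2] = ((1)·(-1.6667) + (-4)·(-0.6667) + (2)·(-0.6667) + (3)·(3.3333) + (-3)·(2.3333) + (1)·(-2.6667)) / 5 = 0/5 = 0
  s[X_2,X_2] = ((-1.6667)·(-1.6667) + (-0.6667)·(-0.6667) + (-0.6667)·(-0.6667) + (3.3333)·(3.3333) + (2.3333)·(2.3333) + (-2.6667)·(-2.6667)) / 5 = 27.3333/5 = 5.4667
  Sample standard deviations s_i = √(s[i,i]):
  s(X_1) = √(8) = 2.8284
  s(X_2) = √(5.4667) = 2.3381

Step 3 — r_{ij} = s_{ij} / (s_i · s_j):
  r[X_1,X_1] = 1 (diagonal).
  r[X_1,X_2] = 0 / (2.8284 · 2.3381) = 0 / 6.6131 = 0
  r[X_2,X_2] = 1 (diagonal).

R is symmetric with unit diagonal. Assembling:

R = [[1, 0],
 [0, 1]]


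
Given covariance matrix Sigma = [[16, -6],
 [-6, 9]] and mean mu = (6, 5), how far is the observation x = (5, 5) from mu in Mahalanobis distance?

Step 1 — centre the observation: (x - mu) = (-1, 0).

Step 2 — invert Sigma. det(Sigma) = 16·9 - (-6)² = 108.
  Sigma^{-1} = (1/det) · [[d, -b], [-b, a]] = [[0.0833, 0.0556],
 [0.0556, 0.1481]].

Step 3 — form the quadratic (x - mu)^T · Sigma^{-1} · (x - mu):
  Sigma^{-1} · (x - mu) = (-0.0833, -0.0556).
  (x - mu)^T · [Sigma^{-1} · (x - mu)] = (-1)·(-0.0833) + (0)·(-0.0556) = 0.0833.

Step 4 — take square root: d = √(0.0833) ≈ 0.2887.

d(x, mu) = √(0.0833) ≈ 0.2887


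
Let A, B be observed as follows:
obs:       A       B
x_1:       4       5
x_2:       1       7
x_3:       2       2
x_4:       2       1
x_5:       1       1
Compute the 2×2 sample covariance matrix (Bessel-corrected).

Step 1 — column means:
  mean(A) = (4 + 1 + 2 + 2 + 1) / 5 = 10/5 = 2
  mean(B) = (5 + 7 + 2 + 1 + 1) / 5 = 16/5 = 3.2

Step 2 — sample covariance S[i,j] = (1/(n-1)) · Σ_k (x_{k,i} - mean_i) · (x_{k,j} - mean_j), with n-1 = 4.
  S[A,A] = ((2)·(2) + (-1)·(-1) + (0)·(0) + (0)·(0) + (-1)·(-1)) / 4 = 6/4 = 1.5
  S[A,B] = ((2)·(1.8) + (-1)·(3.8) + (0)·(-1.2) + (0)·(-2.2) + (-1)·(-2.2)) / 4 = 2/4 = 0.5
  S[B,B] = ((1.8)·(1.8) + (3.8)·(3.8) + (-1.2)·(-1.2) + (-2.2)·(-2.2) + (-2.2)·(-2.2)) / 4 = 28.8/4 = 7.2

S is symmetric (S[j,i] = S[i,j]). Assembling:

S = [[1.5, 0.5],
 [0.5, 7.2]]


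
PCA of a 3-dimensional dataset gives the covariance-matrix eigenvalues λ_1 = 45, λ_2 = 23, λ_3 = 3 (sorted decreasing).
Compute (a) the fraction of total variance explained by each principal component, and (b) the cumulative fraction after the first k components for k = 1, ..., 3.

Step 1 — total variance = trace(Sigma) = Σ λ_i = 45 + 23 + 3 = 71.

Step 2 — fraction explained by component i = λ_i / Σ λ:
  PC1: 45/71 = 0.6338
  PC2: 23/71 = 0.3239
  PC3: 3/71 = 0.0423

Step 3 — cumulative fraction after k components = (λ_1 + ... + λ_k) / Σ λ:
  k = 1: 45/71 = 0.6338
  k = 2: (45 + 23)/71 = 68/71 = 0.9577
  k = 3: (45 + 23 + 3)/71 = 71/71 = 1

Summary (fraction, with percent):

explained: PC1 0.6338 (63.38%), PC2 0.3239 (32.39%), PC3 0.0423 (4.23%);  cumulative: 0.6338, 0.9577, 1


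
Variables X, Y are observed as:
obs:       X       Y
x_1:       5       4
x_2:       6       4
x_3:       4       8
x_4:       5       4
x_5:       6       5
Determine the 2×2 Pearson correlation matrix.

Step 1 — column means:
  mean(X) = (5 + 6 + 4 + 5 + 6) / 5 = 26/5 = 5.2
  mean(Y) = (4 + 4 + 8 + 4 + 5) / 5 = 25/5 = 5

Step 2 — sample variances and covariances s[i,j] = (1/(n-1)) · Σ_k (x_{k,i} - mean_i) · (x_{k,j} - mean_j), with n-1 = 4:
  s[X,X] = ((-0.2)·(-0.2) + (0.8)·(0.8) + (-1.2)·(-1.2) + (-0.2)·(-0.2) + (0.8)·(0.8)) / 4 = 2.8/4 = 0.7
  s[X,Y] = ((-0.2)·(-1) + (0.8)·(-1) + (-1.2)·(3) + (-0.2)·(-1) + (0.8)·(0)) / 4 = -4/4 = -1
  s[Y,Y] = ((-1)·(-1) + (-1)·(-1) + (3)·(3) + (-1)·(-1) + (0)·(0)) / 4 = 12/4 = 3
  Sample standard deviations s_i = √(s[i,i]):
  s(X) = √(0.7) = 0.8367
  s(Y) = √(3) = 1.7321

Step 3 — r_{ij} = s_{ij} / (s_i · s_j):
  r[X,X] = 1 (diagonal).
  r[X,Y] = -1 / (0.8367 · 1.7321) = -1 / 1.4491 = -0.6901
  r[Y,Y] = 1 (diagonal).

R is symmetric with unit diagonal. Assembling:

R = [[1, -0.6901],
 [-0.6901, 1]]
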